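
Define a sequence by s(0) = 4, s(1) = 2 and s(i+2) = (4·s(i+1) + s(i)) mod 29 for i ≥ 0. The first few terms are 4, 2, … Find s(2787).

s(0) = 4,  s(1) = 2,  s(2) = 12,  s(3) = 21,  s(4) = 9,  s(5) = 28,  s(6) = 5,  s(7) = 19,  s(8) = 23,  s(9) = 24,  s(10) = 3,  s(11) = 7,  s(12) = 2,  s(13) = 15,  s(14) = 4,  s(15) = 2.
The sequence repeats with period 14.
(2787 - 0) mod 14 = 1, so s(2787) = s(1) = 2.

2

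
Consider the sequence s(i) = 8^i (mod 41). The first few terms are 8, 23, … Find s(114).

We have s(1) = 8, s(2) = 23, s(3) = 20, s(4) = 37, s(5) = 9, s(6) = 31, s(7) = 2, s(8) = 16, s(9) = 5, s(10) = 40, s(11) = 33, s(12) = 18, s(13) = 21, s(14) = 4, s(15) = 32, s(16) = 10, s(17) = 39, s(18) = 25, s(19) = 36, s(20) = 1, s(21) = 8.
Since s(21) = s(1) = 8, the sequence is periodic with period 20.
So s(114) = s(1 + ((114-1) mod 20)) = s(14) = 4.

4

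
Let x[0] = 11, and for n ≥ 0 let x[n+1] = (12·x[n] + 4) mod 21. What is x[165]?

Computing terms: x[0] = 11, x[1] = 10, x[2] = 19, x[3] = 1, x[4] = 16, x[5] = 7, x[6] = 4, x[7] = 10.
Since x[7] = x[1] = 10, the sequence is eventually periodic: after a pre-period of length 1 it cycles with period 6.
For n ≥ 1, x[n] depends only on (n - 1) mod 6. (165 - 1) mod 6 = 2, so x[165] = x[3] = 1.

1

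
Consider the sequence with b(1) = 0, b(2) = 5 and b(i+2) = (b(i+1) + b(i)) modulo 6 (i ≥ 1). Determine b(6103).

4

b(1) = 0,  b(2) = 5,  b(3) = 5,  b(4) = 4,  b(5) = 3,  b(6) = 1,  b(7) = 4,  b(8) = 5,  b(9) = 3,  b(10) = 2,  b(11) = 5,  b(12) = 1,  b(13) = 0,  b(14) = 1,  b(15) = 1,  b(16) = 2,  b(17) = 3,  b(18) = 5,  b(19) = 2,  b(20) = 1,  b(21) = 3,  b(22) = 4,  b(23) = 1,  b(24) = 5,  b(25) = 0,  b(26) = 5.
The sequence repeats with period 24.
(6103 - 1) mod 24 = 6, so b(6103) = b(7) = 4.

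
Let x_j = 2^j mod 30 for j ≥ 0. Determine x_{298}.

Computing terms: x_0 = 1,  x_1 = 2,  x_2 = 4,  x_3 = 8,  x_4 = 16,  x_5 = 2.
Since x_5 = x_1 = 2, the sequence is eventually periodic: after a pre-period of length 1 it cycles with period 4.
For j ≥ 1, x_j depends only on (j - 1) mod 4. (298 - 1) mod 4 = 1, so x_{298} = x_2 = 4.

4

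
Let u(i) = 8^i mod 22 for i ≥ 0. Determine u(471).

8

Computing terms: u(0) = 1, u(1) = 8, u(2) = 20, u(3) = 6, u(4) = 4, u(5) = 10, u(6) = 14, u(7) = 2, u(8) = 16, u(9) = 18, u(10) = 12, u(11) = 8.
Since u(11) = u(1) = 8, the sequence is eventually periodic: after a pre-period of length 1 it cycles with period 10.
For i ≥ 1, u(i) depends only on (i - 1) mod 10. (471 - 1) mod 10 = 0, so u(471) = u(1) = 8.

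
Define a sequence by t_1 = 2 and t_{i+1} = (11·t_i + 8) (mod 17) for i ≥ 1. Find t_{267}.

Computing terms: t_1 = 2,  t_2 = 13,  t_3 = 15,  t_4 = 3,  t_5 = 7,  t_6 = 0,  t_7 = 8,  t_8 = 11,  t_9 = 10,  t_{10} = 16,  t_{11} = 14,  t_{12} = 9,  t_{13} = 5,  t_{14} = 12,  t_{15} = 4,  t_{16} = 1,  t_{17} = 2.
Since t_{17} = t_1 = 2, the sequence is periodic with period 16.
So t_{267} = t_{1 + ((267-1) mod 16)} = t_{11} = 14.

14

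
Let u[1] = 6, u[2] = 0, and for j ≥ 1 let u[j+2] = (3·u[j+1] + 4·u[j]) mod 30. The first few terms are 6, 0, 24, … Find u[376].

24

u[1] = 6, u[2] = 0, u[3] = 24, u[4] = 12, u[5] = 12, u[6] = 24, u[7] = 0, u[8] = 6, u[9] = 18, u[10] = 18, u[11] = 6, u[12] = 0.
Since (u[11], u[12]) = (u[1], u[2]) = (6, 0) (two consecutive terms determine the rest), the sequence is periodic with period 10.
So u[376] = u[1 + ((376-1) mod 10)] = u[6] = 24.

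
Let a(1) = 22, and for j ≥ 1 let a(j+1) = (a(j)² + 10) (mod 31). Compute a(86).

We have a(1) = 22,  a(2) = 29,  a(3) = 14,  a(4) = 20,  a(5) = 7,  a(6) = 28,  a(7) = 19,  a(8) = 30,  a(9) = 11,  a(10) = 7.
Since a(10) = a(5) = 7, the sequence is eventually periodic: after a pre-period of length 4 it cycles with period 5.
For j ≥ 5, a(j) depends only on (j - 5) mod 5. (86 - 5) mod 5 = 1, so a(86) = a(6) = 28.

28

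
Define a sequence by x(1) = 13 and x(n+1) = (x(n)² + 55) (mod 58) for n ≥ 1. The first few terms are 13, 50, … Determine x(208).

32

x(1) = 13, x(2) = 50, x(3) = 3, x(4) = 6, x(5) = 33, x(6) = 42, x(7) = 21, x(8) = 32, x(9) = 35, x(10) = 4, x(11) = 13.
Since x(11) = x(1) = 13, the sequence is periodic with period 10.
(208 - 1) mod 10 = 7, so x(208) = x(8) = 32.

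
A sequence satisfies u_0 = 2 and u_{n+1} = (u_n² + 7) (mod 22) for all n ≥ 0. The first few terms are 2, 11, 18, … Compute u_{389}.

5

Listing terms: u_0 = 2; u_1 = 11; u_2 = 18; u_3 = 1; u_4 = 8; u_5 = 5; u_6 = 10; u_7 = 19; u_8 = 16; u_9 = 21; u_{10} = 8.
Since u_{10} = u_4 = 8, the sequence is eventually periodic: after a pre-period of length 4 it cycles with period 6.
For n ≥ 4, u_n depends only on (n - 4) mod 6. (389 - 4) mod 6 = 1, so u_{389} = u_5 = 5.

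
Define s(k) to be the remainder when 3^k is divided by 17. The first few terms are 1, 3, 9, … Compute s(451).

10

Computing terms: s(0) = 1, s(1) = 3, s(2) = 9, s(3) = 10, s(4) = 13, s(5) = 5, s(6) = 15, s(7) = 11, s(8) = 16, s(9) = 14, s(10) = 8, s(11) = 7, s(12) = 4, s(13) = 12, s(14) = 2, s(15) = 6, s(16) = 1.
The sequence repeats with period 16.
So s(451) = s(0 + ((451-0) mod 16)) = s(3) = 10.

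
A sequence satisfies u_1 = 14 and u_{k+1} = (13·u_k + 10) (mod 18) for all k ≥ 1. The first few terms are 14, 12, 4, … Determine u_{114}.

16

Computing terms: u_1 = 14, u_2 = 12, u_3 = 4, u_4 = 8, u_5 = 6, u_6 = 16, u_7 = 2, u_8 = 0, u_9 = 10, u_{10} = 14.
Since u_{10} = u_1 = 14, the sequence is periodic with period 9.
(114 - 1) mod 9 = 5, so u_{114} = u_6 = 16.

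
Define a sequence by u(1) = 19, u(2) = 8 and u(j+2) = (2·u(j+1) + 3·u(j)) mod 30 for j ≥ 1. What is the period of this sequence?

Listing terms: u(1) = 19, u(2) = 8, u(3) = 13, u(4) = 20, u(5) = 19, u(6) = 8.
The sequence repeats with period 4.

4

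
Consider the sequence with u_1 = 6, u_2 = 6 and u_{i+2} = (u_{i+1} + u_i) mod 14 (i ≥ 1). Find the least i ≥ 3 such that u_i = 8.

7

Listing terms: u_1 = 6; u_2 = 6; u_3 = 12; u_4 = 4; u_5 = 2; u_6 = 6; u_7 = 8; u_8 = 0; u_9 = 8; u_{10} = 8; u_{11} = 2; u_{12} = 10; u_{13} = 12; u_{14} = 8; u_{15} = 6; u_{16} = 0; u_{17} = 6; u_{18} = 6.
The sequence repeats with period 16.
The value 8 first appears (with i ≥ 3) at u_7.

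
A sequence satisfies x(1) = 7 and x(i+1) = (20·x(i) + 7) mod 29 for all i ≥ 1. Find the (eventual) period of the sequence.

Listing terms: x(1) = 7,  x(2) = 2,  x(3) = 18,  x(4) = 19,  x(5) = 10,  x(6) = 4,  x(7) = 0,  x(8) = 7.
Since x(8) = x(1) = 7, the sequence is periodic with period 7.

7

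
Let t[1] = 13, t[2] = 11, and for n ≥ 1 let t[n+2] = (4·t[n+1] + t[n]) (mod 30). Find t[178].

11

Listing terms: t[1] = 13, t[2] = 11, t[3] = 27, t[4] = 29, t[5] = 23, t[6] = 1, t[7] = 27, t[8] = 19, t[9] = 13, t[10] = 11.
Since (t[9], t[10]) = (t[1], t[2]) = (13, 11) (two consecutive terms determine the rest), the sequence is periodic with period 8.
(178 - 1) mod 8 = 1, so t[178] = t[2] = 11.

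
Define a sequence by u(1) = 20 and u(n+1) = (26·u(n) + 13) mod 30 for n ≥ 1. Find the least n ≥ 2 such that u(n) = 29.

Listing terms: u(1) = 20; u(2) = 23; u(3) = 11; u(4) = 29; u(5) = 17; u(6) = 5; u(7) = 23.
Since u(7) = u(2) = 23, the sequence is eventually periodic: after a pre-period of length 1 it cycles with period 5.
The value 29 first appears (with n ≥ 2) at u(4).

4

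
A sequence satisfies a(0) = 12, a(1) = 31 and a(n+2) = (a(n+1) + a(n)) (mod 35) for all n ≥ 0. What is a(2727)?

9

We have a(0) = 12,  a(1) = 31,  a(2) = 8,  a(3) = 4,  a(4) = 12,  a(5) = 16,  a(6) = 28,  a(7) = 9,  a(8) = 2,  a(9) = 11,  a(10) = 13,  a(11) = 24,  a(12) = 2,  a(13) = 26,  a(14) = 28,  a(15) = 19,  a(16) = 12,  a(17) = 31.
The sequence repeats with period 16.
(2727 - 0) mod 16 = 7, so a(2727) = a(7) = 9.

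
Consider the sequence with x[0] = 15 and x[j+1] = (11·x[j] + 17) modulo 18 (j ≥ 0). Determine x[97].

x[0] = 15, x[1] = 2, x[2] = 3, x[3] = 14, x[4] = 9, x[5] = 8, x[6] = 15.
The sequence repeats with period 6.
So x[97] = x[0 + ((97-0) mod 6)] = x[1] = 2.

2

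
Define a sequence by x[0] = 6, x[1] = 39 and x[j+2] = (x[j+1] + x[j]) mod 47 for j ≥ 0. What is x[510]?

We have x[0] = 6,  x[1] = 39,  x[2] = 45,  x[3] = 37,  x[4] = 35,  x[5] = 25,  x[6] = 13,  x[7] = 38,  x[8] = 4,  x[9] = 42,  x[10] = 46,  x[11] = 41,  x[12] = 40,  x[13] = 34,  x[14] = 27,  x[15] = 14,  x[16] = 41,  x[17] = 8,  x[18] = 2,  x[19] = 10,  x[20] = 12,  x[21] = 22,  x[22] = 34,  x[23] = 9,  x[24] = 43,  x[25] = 5,  x[26] = 1,  x[27] = 6,  x[28] = 7,  x[29] = 13,  x[30] = 20,  x[31] = 33,  x[32] = 6,  x[33] = 39.
The sequence repeats with period 32.
(510 - 0) mod 32 = 30, so x[510] = x[30] = 20.

20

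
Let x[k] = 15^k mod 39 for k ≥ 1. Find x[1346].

30

We have x[1] = 15,  x[2] = 30,  x[3] = 21,  x[4] = 3,  x[5] = 6,  x[6] = 12,  x[7] = 24,  x[8] = 9,  x[9] = 18,  x[10] = 36,  x[11] = 33,  x[12] = 27,  x[13] = 15.
Since x[13] = x[1] = 15, the sequence is periodic with period 12.
(1346 - 1) mod 12 = 1, so x[1346] = x[2] = 30.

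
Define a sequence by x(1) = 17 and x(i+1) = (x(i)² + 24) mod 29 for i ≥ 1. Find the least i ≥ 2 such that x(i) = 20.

9

Listing terms: x(1) = 17; x(2) = 23; x(3) = 2; x(4) = 28; x(5) = 25; x(6) = 11; x(7) = 0; x(8) = 24; x(9) = 20; x(10) = 18; x(11) = 0.
Since x(11) = x(7) = 0, the sequence is eventually periodic: after a pre-period of length 6 it cycles with period 4.
The value 20 first appears (with i ≥ 2) at x(9).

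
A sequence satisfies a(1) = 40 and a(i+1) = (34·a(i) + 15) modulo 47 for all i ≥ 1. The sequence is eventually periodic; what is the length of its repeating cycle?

Listing terms: a(1) = 40, a(2) = 12, a(3) = 0, a(4) = 15, a(5) = 8, a(6) = 5, a(7) = 44, a(8) = 7, a(9) = 18, a(10) = 16, a(11) = 42, a(12) = 33, a(13) = 9, a(14) = 39, a(15) = 25, a(16) = 19, a(17) = 3, a(18) = 23, a(19) = 45, a(20) = 41, a(21) = 46, a(22) = 28, a(23) = 27, a(24) = 40.
The sequence repeats with period 23.

23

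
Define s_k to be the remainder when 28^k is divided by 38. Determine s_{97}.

s_1 = 28, s_2 = 24, s_3 = 26, s_4 = 6, s_5 = 16, s_6 = 30, s_7 = 4, s_8 = 36, s_9 = 20, s_{10} = 28.
Since s_{10} = s_1 = 28, the sequence is periodic with period 9.
So s_{97} = s_{1 + ((97-1) mod 9)} = s_7 = 4.

4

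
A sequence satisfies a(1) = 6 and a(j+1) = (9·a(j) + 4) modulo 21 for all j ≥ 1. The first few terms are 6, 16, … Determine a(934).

a(1) = 6,  a(2) = 16,  a(3) = 1,  a(4) = 13,  a(5) = 16.
Since a(5) = a(2) = 16, the sequence is eventually periodic: after a pre-period of length 1 it cycles with period 3.
For j ≥ 2, a(j) depends only on (j - 2) mod 3. (934 - 2) mod 3 = 2, so a(934) = a(4) = 13.

13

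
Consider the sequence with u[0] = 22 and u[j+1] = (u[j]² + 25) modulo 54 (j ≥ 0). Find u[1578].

32

We have u[0] = 22, u[1] = 23, u[2] = 14, u[3] = 5, u[4] = 50, u[5] = 41, u[6] = 32, u[7] = 23.
Since u[7] = u[1] = 23, the sequence is eventually periodic: after a pre-period of length 1 it cycles with period 6.
For j ≥ 1, u[j] depends only on (j - 1) mod 6. (1578 - 1) mod 6 = 5, so u[1578] = u[6] = 32.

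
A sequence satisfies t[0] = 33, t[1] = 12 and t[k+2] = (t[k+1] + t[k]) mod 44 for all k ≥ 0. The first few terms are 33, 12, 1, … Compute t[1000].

Listing terms: t[0] = 33; t[1] = 12; t[2] = 1; t[3] = 13; t[4] = 14; t[5] = 27; t[6] = 41; t[7] = 24; t[8] = 21; t[9] = 1; t[10] = 22; t[11] = 23; t[12] = 1; t[13] = 24; t[14] = 25; t[15] = 5; t[16] = 30; t[17] = 35; t[18] = 21; t[19] = 12; t[20] = 33; t[21] = 1; t[22] = 34; t[23] = 35; t[24] = 25; t[25] = 16; t[26] = 41; t[27] = 13; t[28] = 10; t[29] = 23; t[30] = 33; t[31] = 12.
The sequence repeats with period 30.
So t[1000] = t[0 + ((1000-0) mod 30)] = t[10] = 22.

22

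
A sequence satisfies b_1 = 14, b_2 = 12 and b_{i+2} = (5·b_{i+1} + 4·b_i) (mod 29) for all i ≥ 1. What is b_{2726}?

Listing terms: b_1 = 14, b_2 = 12, b_3 = 0, b_4 = 19, b_5 = 8, b_6 = 0, b_7 = 3, b_8 = 15, b_9 = 0, b_{10} = 2, b_{11} = 10, b_{12} = 0, b_{13} = 11, b_{14} = 26, b_{15} = 0, b_{16} = 17, b_{17} = 27, b_{18} = 0, b_{19} = 21, b_{20} = 18, b_{21} = 0, b_{22} = 14, b_{23} = 12.
Since (b_{22}, b_{23}) = (b_1, b_2) = (14, 12) (two consecutive terms determine the rest), the sequence is periodic with period 21.
(2726 - 1) mod 21 = 16, so b_{2726} = b_{17} = 27.

27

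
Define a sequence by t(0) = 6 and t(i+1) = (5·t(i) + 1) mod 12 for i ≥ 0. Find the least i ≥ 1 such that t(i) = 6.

Listing terms: t(0) = 6; t(1) = 7; t(2) = 0; t(3) = 1; t(4) = 6.
The sequence repeats with period 4.
The value 6 next appears (with i ≥ 1) at t(4).

4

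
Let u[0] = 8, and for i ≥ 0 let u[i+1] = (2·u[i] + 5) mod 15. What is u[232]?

8

Computing terms: u[0] = 8,  u[1] = 6,  u[2] = 2,  u[3] = 9,  u[4] = 8.
Since u[4] = u[0] = 8, the sequence is periodic with period 4.
(232 - 0) mod 4 = 0, so u[232] = u[0] = 8.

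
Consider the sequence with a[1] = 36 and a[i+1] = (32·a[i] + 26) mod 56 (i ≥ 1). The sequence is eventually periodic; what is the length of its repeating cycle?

Computing terms: a[1] = 36,  a[2] = 2,  a[3] = 34,  a[4] = 50,  a[5] = 2.
Since a[5] = a[2] = 2, the sequence is eventually periodic: after a pre-period of length 1 it cycles with period 3.

3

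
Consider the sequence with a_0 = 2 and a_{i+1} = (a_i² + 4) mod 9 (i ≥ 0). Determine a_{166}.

8

Computing terms: a_0 = 2,  a_1 = 8,  a_2 = 5,  a_3 = 2.
Since a_3 = a_0 = 2, the sequence is periodic with period 3.
(166 - 0) mod 3 = 1, so a_{166} = a_1 = 8.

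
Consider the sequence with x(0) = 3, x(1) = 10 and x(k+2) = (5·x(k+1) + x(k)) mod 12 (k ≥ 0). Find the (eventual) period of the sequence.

x(0) = 3; x(1) = 10; x(2) = 5; x(3) = 11; x(4) = 0; x(5) = 11; x(6) = 7; x(7) = 10; x(8) = 9; x(9) = 7; x(10) = 8; x(11) = 11; x(12) = 3; x(13) = 2; x(14) = 1; x(15) = 7; x(16) = 0; x(17) = 7; x(18) = 11; x(19) = 2; x(20) = 9; x(21) = 11; x(22) = 4; x(23) = 7; x(24) = 3; x(25) = 10.
The sequence repeats with period 24.

24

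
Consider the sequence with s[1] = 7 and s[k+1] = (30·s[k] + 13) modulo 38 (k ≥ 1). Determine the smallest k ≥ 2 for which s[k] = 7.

We have s[1] = 7, s[2] = 33, s[3] = 15, s[4] = 7.
Since s[4] = s[1] = 7, the sequence is periodic with period 3.
The value 7 next appears (with k ≥ 2) at s[4].

4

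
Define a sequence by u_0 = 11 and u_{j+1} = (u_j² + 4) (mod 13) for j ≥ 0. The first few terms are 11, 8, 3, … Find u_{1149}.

0

We have u_0 = 11, u_1 = 8, u_2 = 3, u_3 = 0, u_4 = 4, u_5 = 7, u_6 = 1, u_7 = 5, u_8 = 3.
Since u_8 = u_2 = 3, the sequence is eventually periodic: after a pre-period of length 2 it cycles with period 6.
For j ≥ 2, u_j depends only on (j - 2) mod 6. (1149 - 2) mod 6 = 1, so u_{1149} = u_3 = 0.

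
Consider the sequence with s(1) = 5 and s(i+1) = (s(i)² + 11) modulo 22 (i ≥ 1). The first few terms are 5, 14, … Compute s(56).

4

Listing terms: s(1) = 5, s(2) = 14, s(3) = 9, s(4) = 4, s(5) = 5.
The sequence repeats with period 4.
So s(56) = s(1 + ((56-1) mod 4)) = s(4) = 4.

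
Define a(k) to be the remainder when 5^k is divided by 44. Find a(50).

Computing terms: a(0) = 1, a(1) = 5, a(2) = 25, a(3) = 37, a(4) = 9, a(5) = 1.
Since a(5) = a(0) = 1, the sequence is periodic with period 5.
(50 - 0) mod 5 = 0, so a(50) = a(0) = 1.

1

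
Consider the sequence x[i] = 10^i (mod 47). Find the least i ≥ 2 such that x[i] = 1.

46

Computing terms: x[1] = 10, x[2] = 6, x[3] = 13, x[4] = 36, x[5] = 31, x[6] = 28, x[7] = 45, x[8] = 27, x[9] = 35, x[10] = 21, x[11] = 22, x[12] = 32, x[13] = 38, x[14] = 4, x[15] = 40, x[16] = 24, x[17] = 5, x[18] = 3, x[19] = 30, x[20] = 18, x[21] = 39, x[22] = 14, x[23] = 46, x[24] = 37, x[25] = 41, x[26] = 34, x[27] = 11, x[28] = 16, x[29] = 19, x[30] = 2, x[31] = 20, x[32] = 12, x[33] = 26, x[34] = 25, x[35] = 15, x[36] = 9, x[37] = 43, x[38] = 7, x[39] = 23, x[40] = 42, x[41] = 44, x[42] = 17, x[43] = 29, x[44] = 8, x[45] = 33, x[46] = 1, x[47] = 10.
The sequence repeats with period 46.
The value 1 first appears (with i ≥ 2) at x[46].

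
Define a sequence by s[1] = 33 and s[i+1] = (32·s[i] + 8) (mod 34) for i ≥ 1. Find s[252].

32

s[1] = 33,  s[2] = 10,  s[3] = 22,  s[4] = 32,  s[5] = 12,  s[6] = 18,  s[7] = 6,  s[8] = 30,  s[9] = 16,  s[10] = 10.
Since s[10] = s[2] = 10, the sequence is eventually periodic: after a pre-period of length 1 it cycles with period 8.
For i ≥ 2, s[i] depends only on (i - 2) mod 8. (252 - 2) mod 8 = 2, so s[252] = s[4] = 32.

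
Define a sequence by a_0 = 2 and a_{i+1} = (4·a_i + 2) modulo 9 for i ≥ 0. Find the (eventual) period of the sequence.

9

Listing terms: a_0 = 2, a_1 = 1, a_2 = 6, a_3 = 8, a_4 = 7, a_5 = 3, a_6 = 5, a_7 = 4, a_8 = 0, a_9 = 2.
Since a_9 = a_0 = 2, the sequence is periodic with period 9.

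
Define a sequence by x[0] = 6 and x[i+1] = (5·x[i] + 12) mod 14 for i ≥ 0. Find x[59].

10

Listing terms: x[0] = 6,  x[1] = 0,  x[2] = 12,  x[3] = 2,  x[4] = 8,  x[5] = 10,  x[6] = 6.
Since x[6] = x[0] = 6, the sequence is periodic with period 6.
So x[59] = x[0 + ((59-0) mod 6)] = x[5] = 10.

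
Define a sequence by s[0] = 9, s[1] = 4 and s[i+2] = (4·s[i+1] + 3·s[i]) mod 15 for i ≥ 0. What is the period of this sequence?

24

We have s[0] = 9,  s[1] = 4,  s[2] = 13,  s[3] = 4,  s[4] = 10,  s[5] = 7,  s[6] = 13,  s[7] = 13,  s[8] = 1,  s[9] = 13,  s[10] = 10,  s[11] = 4,  s[12] = 1,  s[13] = 1,  s[14] = 7,  s[15] = 1,  s[16] = 10,  s[17] = 13,  s[18] = 7,  s[19] = 7,  s[20] = 4,  s[21] = 7,  s[22] = 10,  s[23] = 1,  s[24] = 4,  s[25] = 4,  s[26] = 13.
Since (s[25], s[26]) = (s[1], s[2]) = (4, 13) (two consecutive terms determine the rest), the sequence is eventually periodic: after a pre-period of length 1 it cycles with period 24.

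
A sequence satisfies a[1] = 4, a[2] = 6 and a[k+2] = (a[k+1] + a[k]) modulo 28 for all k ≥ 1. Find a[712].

12

Computing terms: a[1] = 4, a[2] = 6, a[3] = 10, a[4] = 16, a[5] = 26, a[6] = 14, a[7] = 12, a[8] = 26, a[9] = 10, a[10] = 8, a[11] = 18, a[12] = 26, a[13] = 16, a[14] = 14, a[15] = 2, a[16] = 16, a[17] = 18, a[18] = 6, a[19] = 24, a[20] = 2, a[21] = 26, a[22] = 0, a[23] = 26, a[24] = 26, a[25] = 24, a[26] = 22, a[27] = 18, a[28] = 12, a[29] = 2, a[30] = 14, a[31] = 16, a[32] = 2, a[33] = 18, a[34] = 20, a[35] = 10, a[36] = 2, a[37] = 12, a[38] = 14, a[39] = 26, a[40] = 12, a[41] = 10, a[42] = 22, a[43] = 4, a[44] = 26, a[45] = 2, a[46] = 0, a[47] = 2, a[48] = 2, a[49] = 4, a[50] = 6.
Since (a[49], a[50]) = (a[1], a[2]) = (4, 6) (two consecutive terms determine the rest), the sequence is periodic with period 48.
(712 - 1) mod 48 = 39, so a[712] = a[40] = 12.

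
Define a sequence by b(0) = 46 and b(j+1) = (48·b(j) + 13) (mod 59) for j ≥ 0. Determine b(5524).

b(0) = 46,  b(1) = 38,  b(2) = 8,  b(3) = 43,  b(4) = 12,  b(5) = 58,  b(6) = 24,  b(7) = 44,  b(8) = 1,  b(9) = 2,  b(10) = 50,  b(11) = 53,  b(12) = 20,  b(13) = 29,  b(14) = 48,  b(15) = 16,  b(16) = 14,  b(17) = 36,  b(18) = 30,  b(19) = 37,  b(20) = 19,  b(21) = 40,  b(22) = 45,  b(23) = 49,  b(24) = 5,  b(25) = 17,  b(26) = 3,  b(27) = 39,  b(28) = 56,  b(29) = 46.
The sequence repeats with period 29.
(5524 - 0) mod 29 = 14, so b(5524) = b(14) = 48.

48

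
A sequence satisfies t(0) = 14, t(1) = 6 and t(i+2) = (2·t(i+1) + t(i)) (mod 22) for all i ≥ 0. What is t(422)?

18

Listing terms: t(0) = 14, t(1) = 6, t(2) = 4, t(3) = 14, t(4) = 10, t(5) = 12, t(6) = 12, t(7) = 14, t(8) = 18, t(9) = 6, t(10) = 8, t(11) = 0, t(12) = 8, t(13) = 16, t(14) = 18, t(15) = 8, t(16) = 12, t(17) = 10, t(18) = 10, t(19) = 8, t(20) = 4, t(21) = 16, t(22) = 14, t(23) = 0, t(24) = 14, t(25) = 6.
Since (t(24), t(25)) = (t(0), t(1)) = (14, 6) (two consecutive terms determine the rest), the sequence is periodic with period 24.
(422 - 0) mod 24 = 14, so t(422) = t(14) = 18.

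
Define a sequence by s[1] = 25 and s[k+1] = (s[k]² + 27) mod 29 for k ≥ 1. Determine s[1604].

21

Computing terms: s[1] = 25, s[2] = 14, s[3] = 20, s[4] = 21, s[5] = 4, s[6] = 14.
Since s[6] = s[2] = 14, the sequence is eventually periodic: after a pre-period of length 1 it cycles with period 4.
For k ≥ 2, s[k] depends only on (k - 2) mod 4. (1604 - 2) mod 4 = 2, so s[1604] = s[4] = 21.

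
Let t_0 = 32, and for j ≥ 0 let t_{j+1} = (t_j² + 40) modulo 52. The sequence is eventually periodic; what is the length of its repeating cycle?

4

We have t_0 = 32,  t_1 = 24,  t_2 = 44,  t_3 = 0,  t_4 = 40,  t_5 = 28,  t_6 = 44.
Since t_6 = t_2 = 44, the sequence is eventually periodic: after a pre-period of length 2 it cycles with period 4.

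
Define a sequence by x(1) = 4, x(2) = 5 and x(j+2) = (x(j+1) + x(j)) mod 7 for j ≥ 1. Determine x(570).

2

Computing terms: x(1) = 4,  x(2) = 5,  x(3) = 2,  x(4) = 0,  x(5) = 2,  x(6) = 2,  x(7) = 4,  x(8) = 6,  x(9) = 3,  x(10) = 2,  x(11) = 5,  x(12) = 0,  x(13) = 5,  x(14) = 5,  x(15) = 3,  x(16) = 1,  x(17) = 4,  x(18) = 5.
The sequence repeats with period 16.
(570 - 1) mod 16 = 9, so x(570) = x(10) = 2.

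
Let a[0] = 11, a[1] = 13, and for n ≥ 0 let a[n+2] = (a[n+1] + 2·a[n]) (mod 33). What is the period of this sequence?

10

Listing terms: a[0] = 11, a[1] = 13, a[2] = 2, a[3] = 28, a[4] = 32, a[5] = 22, a[6] = 20, a[7] = 31, a[8] = 5, a[9] = 1, a[10] = 11, a[11] = 13.
Since (a[10], a[11]) = (a[0], a[1]) = (11, 13) (two consecutive terms determine the rest), the sequence is periodic with period 10.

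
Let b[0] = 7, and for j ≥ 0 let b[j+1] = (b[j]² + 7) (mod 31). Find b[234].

We have b[0] = 7; b[1] = 25; b[2] = 12; b[3] = 27; b[4] = 23; b[5] = 9; b[6] = 26; b[7] = 1; b[8] = 8; b[9] = 9.
Since b[9] = b[5] = 9, the sequence is eventually periodic: after a pre-period of length 5 it cycles with period 4.
For j ≥ 5, b[j] depends only on (j - 5) mod 4. (234 - 5) mod 4 = 1, so b[234] = b[6] = 26.

26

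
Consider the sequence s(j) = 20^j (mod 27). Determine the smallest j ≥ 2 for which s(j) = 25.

4

Computing terms: s(1) = 20, s(2) = 22, s(3) = 8, s(4) = 25, s(5) = 14, s(6) = 10, s(7) = 11, s(8) = 4, s(9) = 26, s(10) = 7, s(11) = 5, s(12) = 19, s(13) = 2, s(14) = 13, s(15) = 17, s(16) = 16, s(17) = 23, s(18) = 1, s(19) = 20.
The sequence repeats with period 18.
The value 25 first appears (with j ≥ 2) at s(4).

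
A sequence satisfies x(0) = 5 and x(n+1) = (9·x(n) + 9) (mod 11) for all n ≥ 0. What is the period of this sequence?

x(0) = 5, x(1) = 10, x(2) = 0, x(3) = 9, x(4) = 2, x(5) = 5.
Since x(5) = x(0) = 5, the sequence is periodic with period 5.

5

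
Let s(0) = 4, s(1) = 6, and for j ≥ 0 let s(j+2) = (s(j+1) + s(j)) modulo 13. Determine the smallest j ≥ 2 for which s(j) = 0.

4

We have s(0) = 4, s(1) = 6, s(2) = 10, s(3) = 3, s(4) = 0, s(5) = 3, s(6) = 3, s(7) = 6, s(8) = 9, s(9) = 2, s(10) = 11, s(11) = 0, s(12) = 11, s(13) = 11, s(14) = 9, s(15) = 7, s(16) = 3, s(17) = 10, s(18) = 0, s(19) = 10, s(20) = 10, s(21) = 7, s(22) = 4, s(23) = 11, s(24) = 2, s(25) = 0, s(26) = 2, s(27) = 2, s(28) = 4, s(29) = 6.
Since (s(28), s(29)) = (s(0), s(1)) = (4, 6) (two consecutive terms determine the rest), the sequence is periodic with period 28.
The value 0 first appears (with j ≥ 2) at s(4).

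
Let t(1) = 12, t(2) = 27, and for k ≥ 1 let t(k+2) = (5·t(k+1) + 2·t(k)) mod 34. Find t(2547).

Listing terms: t(1) = 12; t(2) = 27; t(3) = 23; t(4) = 33; t(5) = 7; t(6) = 33; t(7) = 9; t(8) = 9; t(9) = 29; t(10) = 27; t(11) = 23.
Since (t(10), t(11)) = (t(2), t(3)) = (27, 23) (two consecutive terms determine the rest), the sequence is eventually periodic: after a pre-period of length 1 it cycles with period 8.
For k ≥ 2, t(k) depends only on (k - 2) mod 8. (2547 - 2) mod 8 = 1, so t(2547) = t(3) = 23.

23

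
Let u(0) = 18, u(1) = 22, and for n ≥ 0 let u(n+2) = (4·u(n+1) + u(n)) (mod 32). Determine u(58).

10

Listing terms: u(0) = 18,  u(1) = 22,  u(2) = 10,  u(3) = 30,  u(4) = 2,  u(5) = 6,  u(6) = 26,  u(7) = 14,  u(8) = 18,  u(9) = 22.
The sequence repeats with period 8.
So u(58) = u(0 + ((58-0) mod 8)) = u(2) = 10.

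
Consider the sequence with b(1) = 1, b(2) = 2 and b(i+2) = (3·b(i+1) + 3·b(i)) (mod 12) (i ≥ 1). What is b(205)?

We have b(1) = 1, b(2) = 2, b(3) = 9, b(4) = 9, b(5) = 6, b(6) = 9, b(7) = 9.
Since (b(6), b(7)) = (b(3), b(4)) = (9, 9) (two consecutive terms determine the rest), the sequence is eventually periodic: after a pre-period of length 2 it cycles with period 3.
For i ≥ 3, b(i) depends only on (i - 3) mod 3. (205 - 3) mod 3 = 1, so b(205) = b(4) = 9.

9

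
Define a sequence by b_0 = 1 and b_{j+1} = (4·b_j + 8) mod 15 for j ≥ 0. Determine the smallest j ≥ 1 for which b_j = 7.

Listing terms: b_0 = 1,  b_1 = 12,  b_2 = 11,  b_3 = 7,  b_4 = 6,  b_5 = 2,  b_6 = 1.
The sequence repeats with period 6.
The value 7 first appears (with j ≥ 1) at b_3.

3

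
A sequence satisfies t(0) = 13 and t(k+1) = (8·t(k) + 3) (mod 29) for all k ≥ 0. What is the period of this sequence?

t(0) = 13, t(1) = 20, t(2) = 18, t(3) = 2, t(4) = 19, t(5) = 10, t(6) = 25, t(7) = 0, t(8) = 3, t(9) = 27, t(10) = 16, t(11) = 15, t(12) = 7, t(13) = 1, t(14) = 11, t(15) = 4, t(16) = 6, t(17) = 22, t(18) = 5, t(19) = 14, t(20) = 28, t(21) = 24, t(22) = 21, t(23) = 26, t(24) = 8, t(25) = 9, t(26) = 17, t(27) = 23, t(28) = 13.
Since t(28) = t(0) = 13, the sequence is periodic with period 28.

28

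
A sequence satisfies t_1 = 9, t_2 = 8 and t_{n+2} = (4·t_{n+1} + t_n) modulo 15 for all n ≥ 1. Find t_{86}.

Computing terms: t_1 = 9, t_2 = 8, t_3 = 11, t_4 = 7, t_5 = 9, t_6 = 13, t_7 = 1, t_8 = 2, t_9 = 9, t_{10} = 8.
Since (t_9, t_{10}) = (t_1, t_2) = (9, 8) (two consecutive terms determine the rest), the sequence is periodic with period 8.
(86 - 1) mod 8 = 5, so t_{86} = t_6 = 13.

13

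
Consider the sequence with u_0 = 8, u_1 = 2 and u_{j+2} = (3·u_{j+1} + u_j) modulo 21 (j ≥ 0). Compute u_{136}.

20

Computing terms: u_0 = 8, u_1 = 2, u_2 = 14, u_3 = 2, u_4 = 20, u_5 = 20, u_6 = 17, u_7 = 8, u_8 = 20, u_9 = 5, u_{10} = 14, u_{11} = 5, u_{12} = 8, u_{13} = 8, u_{14} = 11, u_{15} = 20, u_{16} = 8, u_{17} = 2.
The sequence repeats with period 16.
So u_{136} = u_{0 + ((136-0) mod 16)} = u_8 = 20.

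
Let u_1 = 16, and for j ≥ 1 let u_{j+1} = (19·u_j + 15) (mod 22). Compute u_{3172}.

11

Listing terms: u_1 = 16, u_2 = 11, u_3 = 4, u_4 = 3, u_5 = 6, u_6 = 19, u_7 = 2, u_8 = 9, u_9 = 10, u_{10} = 7, u_{11} = 16.
The sequence repeats with period 10.
(3172 - 1) mod 10 = 1, so u_{3172} = u_2 = 11.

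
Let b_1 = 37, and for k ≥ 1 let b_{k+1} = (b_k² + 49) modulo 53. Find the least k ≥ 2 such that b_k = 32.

4

Computing terms: b_1 = 37,  b_2 = 40,  b_3 = 6,  b_4 = 32,  b_5 = 13,  b_6 = 6.
Since b_6 = b_3 = 6, the sequence is eventually periodic: after a pre-period of length 2 it cycles with period 3.
The value 32 first appears (with k ≥ 2) at b_4.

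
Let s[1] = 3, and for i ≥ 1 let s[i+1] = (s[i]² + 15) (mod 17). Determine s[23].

Listing terms: s[1] = 3,  s[2] = 7,  s[3] = 13,  s[4] = 14,  s[5] = 7.
Since s[5] = s[2] = 7, the sequence is eventually periodic: after a pre-period of length 1 it cycles with period 3.
For i ≥ 2, s[i] depends only on (i - 2) mod 3. (23 - 2) mod 3 = 0, so s[23] = s[2] = 7.

7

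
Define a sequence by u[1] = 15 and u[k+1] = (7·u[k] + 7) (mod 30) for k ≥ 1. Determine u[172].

u[1] = 15, u[2] = 22, u[3] = 11, u[4] = 24, u[5] = 25, u[6] = 2, u[7] = 21, u[8] = 4, u[9] = 5, u[10] = 12, u[11] = 1, u[12] = 14, u[13] = 15.
Since u[13] = u[1] = 15, the sequence is periodic with period 12.
So u[172] = u[1 + ((172-1) mod 12)] = u[4] = 24.

24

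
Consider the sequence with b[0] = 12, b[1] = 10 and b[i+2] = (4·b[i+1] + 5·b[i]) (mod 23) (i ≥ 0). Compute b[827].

b[0] = 12,  b[1] = 10,  b[2] = 8,  b[3] = 13,  b[4] = 0,  b[5] = 19,  b[6] = 7,  b[7] = 8,  b[8] = 21,  b[9] = 9,  b[10] = 3,  b[11] = 11,  b[12] = 13,  b[13] = 15,  b[14] = 10,  b[15] = 0,  b[16] = 4,  b[17] = 16,  b[18] = 15,  b[19] = 2,  b[20] = 14,  b[21] = 20,  b[22] = 12,  b[23] = 10.
The sequence repeats with period 22.
(827 - 0) mod 22 = 13, so b[827] = b[13] = 15.

15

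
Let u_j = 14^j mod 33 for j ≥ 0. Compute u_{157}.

Computing terms: u_0 = 1,  u_1 = 14,  u_2 = 31,  u_3 = 5,  u_4 = 4,  u_5 = 23,  u_6 = 25,  u_7 = 20,  u_8 = 16,  u_9 = 26,  u_{10} = 1.
Since u_{10} = u_0 = 1, the sequence is periodic with period 10.
(157 - 0) mod 10 = 7, so u_{157} = u_7 = 20.

20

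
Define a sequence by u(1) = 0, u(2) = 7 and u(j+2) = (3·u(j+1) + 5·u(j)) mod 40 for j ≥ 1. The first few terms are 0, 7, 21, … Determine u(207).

21

We have u(1) = 0,  u(2) = 7,  u(3) = 21,  u(4) = 18,  u(5) = 39,  u(6) = 7,  u(7) = 16,  u(8) = 3,  u(9) = 9,  u(10) = 2,  u(11) = 11,  u(12) = 3,  u(13) = 24,  u(14) = 7,  u(15) = 21.
Since (u(14), u(15)) = (u(2), u(3)) = (7, 21) (two consecutive terms determine the rest), the sequence is eventually periodic: after a pre-period of length 1 it cycles with period 12.
For j ≥ 2, u(j) depends only on (j - 2) mod 12. (207 - 2) mod 12 = 1, so u(207) = u(3) = 21.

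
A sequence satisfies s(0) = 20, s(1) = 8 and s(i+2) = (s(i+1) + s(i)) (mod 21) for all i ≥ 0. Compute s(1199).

s(0) = 20,  s(1) = 8,  s(2) = 7,  s(3) = 15,  s(4) = 1,  s(5) = 16,  s(6) = 17,  s(7) = 12,  s(8) = 8,  s(9) = 20,  s(10) = 7,  s(11) = 6,  s(12) = 13,  s(13) = 19,  s(14) = 11,  s(15) = 9,  s(16) = 20,  s(17) = 8.
Since (s(16), s(17)) = (s(0), s(1)) = (20, 8) (two consecutive terms determine the rest), the sequence is periodic with period 16.
So s(1199) = s(0 + ((1199-0) mod 16)) = s(15) = 9.

9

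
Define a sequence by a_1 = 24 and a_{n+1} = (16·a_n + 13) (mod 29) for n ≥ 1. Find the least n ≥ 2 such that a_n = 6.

Computing terms: a_1 = 24, a_2 = 20, a_3 = 14, a_4 = 5, a_5 = 6, a_6 = 22, a_7 = 17, a_8 = 24.
The sequence repeats with period 7.
The value 6 first appears (with n ≥ 2) at a_5.

5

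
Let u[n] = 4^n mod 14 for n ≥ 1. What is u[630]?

8

Computing terms: u[1] = 4; u[2] = 2; u[3] = 8; u[4] = 4.
Since u[4] = u[1] = 4, the sequence is periodic with period 3.
So u[630] = u[1 + ((630-1) mod 3)] = u[3] = 8.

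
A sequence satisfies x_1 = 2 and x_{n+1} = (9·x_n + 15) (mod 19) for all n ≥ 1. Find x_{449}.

Computing terms: x_1 = 2, x_2 = 14, x_3 = 8, x_4 = 11, x_5 = 0, x_6 = 15, x_7 = 17, x_8 = 16, x_9 = 7, x_{10} = 2.
Since x_{10} = x_1 = 2, the sequence is periodic with period 9.
(449 - 1) mod 9 = 7, so x_{449} = x_8 = 16.

16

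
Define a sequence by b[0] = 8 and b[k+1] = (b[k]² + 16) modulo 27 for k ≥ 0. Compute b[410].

We have b[0] = 8; b[1] = 26; b[2] = 17; b[3] = 8.
Since b[3] = b[0] = 8, the sequence is periodic with period 3.
So b[410] = b[0 + ((410-0) mod 3)] = b[2] = 17.

17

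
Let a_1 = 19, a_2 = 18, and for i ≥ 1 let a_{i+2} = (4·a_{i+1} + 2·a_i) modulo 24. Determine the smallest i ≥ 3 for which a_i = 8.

Computing terms: a_1 = 19, a_2 = 18, a_3 = 14, a_4 = 20, a_5 = 12, a_6 = 16, a_7 = 16, a_8 = 0, a_9 = 8, a_{10} = 8, a_{11} = 0, a_{12} = 16, a_{13} = 16.
Since (a_{12}, a_{13}) = (a_6, a_7) = (16, 16) (two consecutive terms determine the rest), the sequence is eventually periodic: after a pre-period of length 5 it cycles with period 6.
The value 8 first appears (with i ≥ 3) at a_9.

9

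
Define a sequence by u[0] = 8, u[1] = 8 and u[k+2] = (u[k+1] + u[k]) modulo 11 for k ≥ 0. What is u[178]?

u[0] = 8,  u[1] = 8,  u[2] = 5,  u[3] = 2,  u[4] = 7,  u[5] = 9,  u[6] = 5,  u[7] = 3,  u[8] = 8,  u[9] = 0,  u[10] = 8,  u[11] = 8.
The sequence repeats with period 10.
(178 - 0) mod 10 = 8, so u[178] = u[8] = 8.

8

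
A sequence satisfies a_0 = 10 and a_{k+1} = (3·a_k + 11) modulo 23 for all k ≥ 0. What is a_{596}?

a_0 = 10,  a_1 = 18,  a_2 = 19,  a_3 = 22,  a_4 = 8,  a_5 = 12,  a_6 = 1,  a_7 = 14,  a_8 = 7,  a_9 = 9,  a_{10} = 15,  a_{11} = 10.
Since a_{11} = a_0 = 10, the sequence is periodic with period 11.
So a_{596} = a_{0 + ((596-0) mod 11)} = a_2 = 19.

19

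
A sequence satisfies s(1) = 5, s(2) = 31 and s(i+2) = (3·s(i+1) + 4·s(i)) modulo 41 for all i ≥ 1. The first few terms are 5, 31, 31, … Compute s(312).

31

We have s(1) = 5, s(2) = 31, s(3) = 31, s(4) = 12, s(5) = 37, s(6) = 36, s(7) = 10, s(8) = 10, s(9) = 29, s(10) = 4, s(11) = 5, s(12) = 31.
The sequence repeats with period 10.
(312 - 1) mod 10 = 1, so s(312) = s(2) = 31.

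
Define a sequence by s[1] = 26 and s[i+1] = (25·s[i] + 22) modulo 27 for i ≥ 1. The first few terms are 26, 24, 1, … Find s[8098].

5

Computing terms: s[1] = 26, s[2] = 24, s[3] = 1, s[4] = 20, s[5] = 9, s[6] = 4, s[7] = 14, s[8] = 21, s[9] = 7, s[10] = 8, s[11] = 6, s[12] = 10, s[13] = 2, s[14] = 18, s[15] = 13, s[16] = 23, s[17] = 3, s[18] = 16, s[19] = 17, s[20] = 15, s[21] = 19, s[22] = 11, s[23] = 0, s[24] = 22, s[25] = 5, s[26] = 12, s[27] = 25, s[28] = 26.
Since s[28] = s[1] = 26, the sequence is periodic with period 27.
(8098 - 1) mod 27 = 24, so s[8098] = s[25] = 5.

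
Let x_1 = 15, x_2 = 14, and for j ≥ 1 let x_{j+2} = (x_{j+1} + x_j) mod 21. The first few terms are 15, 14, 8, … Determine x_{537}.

x_1 = 15,  x_2 = 14,  x_3 = 8,  x_4 = 1,  x_5 = 9,  x_6 = 10,  x_7 = 19,  x_8 = 8,  x_9 = 6,  x_{10} = 14,  x_{11} = 20,  x_{12} = 13,  x_{13} = 12,  x_{14} = 4,  x_{15} = 16,  x_{16} = 20,  x_{17} = 15,  x_{18} = 14.
The sequence repeats with period 16.
(537 - 1) mod 16 = 8, so x_{537} = x_9 = 6.

6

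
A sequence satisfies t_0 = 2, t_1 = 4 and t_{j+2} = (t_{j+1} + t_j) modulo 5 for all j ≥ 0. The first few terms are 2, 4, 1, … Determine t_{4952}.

t_0 = 2,  t_1 = 4,  t_2 = 1,  t_3 = 0,  t_4 = 1,  t_5 = 1,  t_6 = 2,  t_7 = 3,  t_8 = 0,  t_9 = 3,  t_{10} = 3,  t_{11} = 1,  t_{12} = 4,  t_{13} = 0,  t_{14} = 4,  t_{15} = 4,  t_{16} = 3,  t_{17} = 2,  t_{18} = 0,  t_{19} = 2,  t_{20} = 2,  t_{21} = 4.
Since (t_{20}, t_{21}) = (t_0, t_1) = (2, 4) (two consecutive terms determine the rest), the sequence is periodic with period 20.
(4952 - 0) mod 20 = 12, so t_{4952} = t_{12} = 4.

4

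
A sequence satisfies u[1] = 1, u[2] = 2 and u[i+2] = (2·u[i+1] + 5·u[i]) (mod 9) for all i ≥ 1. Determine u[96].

0

u[1] = 1; u[2] = 2; u[3] = 0; u[4] = 1; u[5] = 2.
Since (u[4], u[5]) = (u[1], u[2]) = (1, 2) (two consecutive terms determine the rest), the sequence is periodic with period 3.
(96 - 1) mod 3 = 2, so u[96] = u[3] = 0.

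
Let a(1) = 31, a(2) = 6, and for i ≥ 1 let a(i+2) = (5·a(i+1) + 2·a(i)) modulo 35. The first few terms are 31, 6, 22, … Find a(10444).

32

Computing terms: a(1) = 31; a(2) = 6; a(3) = 22; a(4) = 17; a(5) = 24; a(6) = 14; a(7) = 13; a(8) = 23; a(9) = 1; a(10) = 16; a(11) = 12; a(12) = 22; a(13) = 29; a(14) = 14; a(15) = 23; a(16) = 3; a(17) = 26; a(18) = 31; a(19) = 32; a(20) = 12; a(21) = 19; a(22) = 14; a(23) = 3; a(24) = 8; a(25) = 11; a(26) = 1; a(27) = 27; a(28) = 32; a(29) = 4; a(30) = 14; a(31) = 8; a(32) = 33; a(33) = 6; a(34) = 26; a(35) = 2; a(36) = 27; a(37) = 34; a(38) = 14; a(39) = 33; a(40) = 18; a(41) = 16; a(42) = 11; a(43) = 17; a(44) = 2; a(45) = 9; a(46) = 14; a(47) = 18; a(48) = 13; a(49) = 31; a(50) = 6.
The sequence repeats with period 48.
(10444 - 1) mod 48 = 27, so a(10444) = a(28) = 32.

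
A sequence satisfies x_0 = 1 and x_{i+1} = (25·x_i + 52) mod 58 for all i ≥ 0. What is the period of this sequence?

7

We have x_0 = 1; x_1 = 19; x_2 = 5; x_3 = 3; x_4 = 11; x_5 = 37; x_6 = 49; x_7 = 1.
Since x_7 = x_0 = 1, the sequence is periodic with period 7.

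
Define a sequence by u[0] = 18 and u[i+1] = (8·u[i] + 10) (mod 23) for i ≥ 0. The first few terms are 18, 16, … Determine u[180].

u[0] = 18; u[1] = 16; u[2] = 0; u[3] = 10; u[4] = 21; u[5] = 17; u[6] = 8; u[7] = 5; u[8] = 4; u[9] = 19; u[10] = 1; u[11] = 18.
The sequence repeats with period 11.
(180 - 0) mod 11 = 4, so u[180] = u[4] = 21.

21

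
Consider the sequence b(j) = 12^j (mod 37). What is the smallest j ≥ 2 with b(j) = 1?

9

Listing terms: b(1) = 12, b(2) = 33, b(3) = 26, b(4) = 16, b(5) = 7, b(6) = 10, b(7) = 9, b(8) = 34, b(9) = 1, b(10) = 12.
The sequence repeats with period 9.
The value 1 first appears (with j ≥ 2) at b(9).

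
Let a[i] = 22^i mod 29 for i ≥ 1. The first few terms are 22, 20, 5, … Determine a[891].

Computing terms: a[1] = 22,  a[2] = 20,  a[3] = 5,  a[4] = 23,  a[5] = 13,  a[6] = 25,  a[7] = 28,  a[8] = 7,  a[9] = 9,  a[10] = 24,  a[11] = 6,  a[12] = 16,  a[13] = 4,  a[14] = 1,  a[15] = 22.
Since a[15] = a[1] = 22, the sequence is periodic with period 14.
So a[891] = a[1 + ((891-1) mod 14)] = a[9] = 9.

9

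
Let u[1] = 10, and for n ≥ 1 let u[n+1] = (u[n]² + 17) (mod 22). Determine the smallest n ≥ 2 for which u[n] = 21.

u[1] = 10; u[2] = 7; u[3] = 0; u[4] = 17; u[5] = 20; u[6] = 21; u[7] = 18; u[8] = 11; u[9] = 6; u[10] = 9; u[11] = 10.
Since u[11] = u[1] = 10, the sequence is periodic with period 10.
The value 21 first appears (with n ≥ 2) at u[6].

6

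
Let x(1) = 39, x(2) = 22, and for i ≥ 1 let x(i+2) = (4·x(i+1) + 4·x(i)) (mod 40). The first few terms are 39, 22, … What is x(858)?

x(1) = 39,  x(2) = 22,  x(3) = 4,  x(4) = 24,  x(5) = 32,  x(6) = 24,  x(7) = 24,  x(8) = 32.
Since (x(7), x(8)) = (x(4), x(5)) = (24, 32) (two consecutive terms determine the rest), the sequence is eventually periodic: after a pre-period of length 3 it cycles with period 3.
For i ≥ 4, x(i) depends only on (i - 4) mod 3. (858 - 4) mod 3 = 2, so x(858) = x(6) = 24.

24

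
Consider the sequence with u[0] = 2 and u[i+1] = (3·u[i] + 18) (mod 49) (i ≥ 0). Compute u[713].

11

Computing terms: u[0] = 2; u[1] = 24; u[2] = 41; u[3] = 43; u[4] = 0; u[5] = 18; u[6] = 23; u[7] = 38; u[8] = 34; u[9] = 22; u[10] = 35; u[11] = 25; u[12] = 44; u[13] = 3; u[14] = 27; u[15] = 1; u[16] = 21; u[17] = 32; u[18] = 16; u[19] = 17; u[20] = 20; u[21] = 29; u[22] = 7; u[23] = 39; u[24] = 37; u[25] = 31; u[26] = 13; u[27] = 8; u[28] = 42; u[29] = 46; u[30] = 9; u[31] = 45; u[32] = 6; u[33] = 36; u[34] = 28; u[35] = 4; u[36] = 30; u[37] = 10; u[38] = 48; u[39] = 15; u[40] = 14; u[41] = 11; u[42] = 2.
The sequence repeats with period 42.
(713 - 0) mod 42 = 41, so u[713] = u[41] = 11.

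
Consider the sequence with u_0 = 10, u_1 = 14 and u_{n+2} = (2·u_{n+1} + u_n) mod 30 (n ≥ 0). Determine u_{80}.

Listing terms: u_0 = 10,  u_1 = 14,  u_2 = 8,  u_3 = 0,  u_4 = 8,  u_5 = 16,  u_6 = 10,  u_7 = 6,  u_8 = 22,  u_9 = 20,  u_{10} = 2,  u_{11} = 24,  u_{12} = 20,  u_{13} = 4,  u_{14} = 28,  u_{15} = 0,  u_{16} = 28,  u_{17} = 26,  u_{18} = 20,  u_{19} = 6,  u_{20} = 2,  u_{21} = 10,  u_{22} = 22,  u_{23} = 24,  u_{24} = 10,  u_{25} = 14.
The sequence repeats with period 24.
So u_{80} = u_{0 + ((80-0) mod 24)} = u_8 = 22.

22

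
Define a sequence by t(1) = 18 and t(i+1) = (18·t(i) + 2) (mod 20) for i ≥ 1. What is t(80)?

2

t(1) = 18, t(2) = 6, t(3) = 10, t(4) = 2, t(5) = 18.
The sequence repeats with period 4.
So t(80) = t(1 + ((80-1) mod 4)) = t(4) = 2.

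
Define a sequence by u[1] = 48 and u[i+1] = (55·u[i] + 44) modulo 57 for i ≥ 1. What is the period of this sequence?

9

u[1] = 48,  u[2] = 5,  u[3] = 34,  u[4] = 33,  u[5] = 35,  u[6] = 31,  u[7] = 39,  u[8] = 23,  u[9] = 55,  u[10] = 48.
Since u[10] = u[1] = 48, the sequence is periodic with period 9.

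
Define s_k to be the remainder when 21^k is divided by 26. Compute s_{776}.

We have s_1 = 21; s_2 = 25; s_3 = 5; s_4 = 1; s_5 = 21.
Since s_5 = s_1 = 21, the sequence is periodic with period 4.
So s_{776} = s_{1 + ((776-1) mod 4)} = s_4 = 1.

1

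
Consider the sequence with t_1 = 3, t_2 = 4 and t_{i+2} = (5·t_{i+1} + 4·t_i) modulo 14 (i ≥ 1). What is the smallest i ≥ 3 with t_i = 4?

3

Computing terms: t_1 = 3,  t_2 = 4,  t_3 = 4,  t_4 = 8,  t_5 = 0,  t_6 = 4,  t_7 = 6,  t_8 = 4,  t_9 = 2,  t_{10} = 12,  t_{11} = 12,  t_{12} = 10,  t_{13} = 0,  t_{14} = 12,  t_{15} = 4,  t_{16} = 12,  t_{17} = 6,  t_{18} = 8,  t_{19} = 8,  t_{20} = 2,  t_{21} = 0,  t_{22} = 8,  t_{23} = 12,  t_{24} = 8,  t_{25} = 4,  t_{26} = 10,  t_{27} = 10,  t_{28} = 6,  t_{29} = 0,  t_{30} = 10,  t_{31} = 8,  t_{32} = 10,  t_{33} = 12,  t_{34} = 2,  t_{35} = 2,  t_{36} = 4,  t_{37} = 0,  t_{38} = 2,  t_{39} = 10,  t_{40} = 2,  t_{41} = 8,  t_{42} = 6,  t_{43} = 6,  t_{44} = 12,  t_{45} = 0,  t_{46} = 6,  t_{47} = 2,  t_{48} = 6,  t_{49} = 10,  t_{50} = 4,  t_{51} = 4.
Since (t_{50}, t_{51}) = (t_2, t_3) = (4, 4) (two consecutive terms determine the rest), the sequence is eventually periodic: after a pre-period of length 1 it cycles with period 48.
The value 4 first appears (with i ≥ 3) at t_3.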